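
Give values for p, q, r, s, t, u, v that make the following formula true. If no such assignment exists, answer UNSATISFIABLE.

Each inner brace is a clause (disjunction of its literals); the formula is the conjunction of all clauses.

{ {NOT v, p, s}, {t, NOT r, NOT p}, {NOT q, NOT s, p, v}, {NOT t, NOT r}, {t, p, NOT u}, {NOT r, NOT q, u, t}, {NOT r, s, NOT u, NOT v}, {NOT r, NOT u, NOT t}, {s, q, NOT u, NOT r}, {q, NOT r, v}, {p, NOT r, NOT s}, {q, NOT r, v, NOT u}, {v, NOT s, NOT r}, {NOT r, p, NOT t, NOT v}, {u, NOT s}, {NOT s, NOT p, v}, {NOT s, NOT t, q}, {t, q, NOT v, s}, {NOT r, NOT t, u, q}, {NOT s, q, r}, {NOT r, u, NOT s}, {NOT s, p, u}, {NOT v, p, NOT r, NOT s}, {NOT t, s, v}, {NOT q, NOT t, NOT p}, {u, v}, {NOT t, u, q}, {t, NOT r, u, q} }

p ↦ true,  q ↦ false,  r ↦ false,  s ↦ false,  t ↦ true,  u ↦ true,  v ↦ true

Branch on t: set t = true.
Unit clause (NOT r) forces r = false.
Branch on u: set u = true.
Branch on s: set s = false.
Unit clause (v) forces v = true.
Unit clause (p) forces p = true.
Unit clause (NOT q) forces q = false.
This assignment satisfies each clause.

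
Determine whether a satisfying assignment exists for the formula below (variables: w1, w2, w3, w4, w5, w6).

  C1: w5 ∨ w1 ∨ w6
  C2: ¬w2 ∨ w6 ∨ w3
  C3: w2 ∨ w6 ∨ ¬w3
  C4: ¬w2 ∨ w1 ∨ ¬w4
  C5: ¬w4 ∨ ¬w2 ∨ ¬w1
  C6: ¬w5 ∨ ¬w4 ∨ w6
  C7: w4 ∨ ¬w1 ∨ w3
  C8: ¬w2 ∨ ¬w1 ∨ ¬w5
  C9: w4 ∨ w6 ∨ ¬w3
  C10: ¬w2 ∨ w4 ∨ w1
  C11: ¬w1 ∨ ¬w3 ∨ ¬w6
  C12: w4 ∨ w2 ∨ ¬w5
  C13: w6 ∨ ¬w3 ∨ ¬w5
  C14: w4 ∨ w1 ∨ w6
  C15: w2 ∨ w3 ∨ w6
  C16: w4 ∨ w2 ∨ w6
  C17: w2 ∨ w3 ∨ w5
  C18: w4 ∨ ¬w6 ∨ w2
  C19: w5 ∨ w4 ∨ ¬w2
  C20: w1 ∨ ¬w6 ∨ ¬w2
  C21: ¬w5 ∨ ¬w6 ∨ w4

Yes, satisfiable

Case w5 = True:
Case w4 = True:
The clause (w6) is unit, so w6 = True.
Case w2 = False:
Case w1 = False:
All clauses hold; w3 can take either value.
A satisfying assignment: w1 ↦ False; w2 ↦ False; w3 ↦ True; w4 ↦ True; w5 ↦ True; w6 ↦ True.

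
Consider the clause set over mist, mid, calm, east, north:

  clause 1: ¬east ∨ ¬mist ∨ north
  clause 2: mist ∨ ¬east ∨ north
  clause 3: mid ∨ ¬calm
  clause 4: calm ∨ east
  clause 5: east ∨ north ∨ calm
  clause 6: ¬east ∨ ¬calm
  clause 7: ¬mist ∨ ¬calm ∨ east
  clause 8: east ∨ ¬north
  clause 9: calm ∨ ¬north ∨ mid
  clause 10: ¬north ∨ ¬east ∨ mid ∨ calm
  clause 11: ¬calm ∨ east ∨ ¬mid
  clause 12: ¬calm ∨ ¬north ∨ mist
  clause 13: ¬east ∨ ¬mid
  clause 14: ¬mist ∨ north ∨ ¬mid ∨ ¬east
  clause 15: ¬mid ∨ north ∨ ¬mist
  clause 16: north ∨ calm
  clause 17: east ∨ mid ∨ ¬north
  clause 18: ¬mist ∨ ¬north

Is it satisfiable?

Suppose mid = True.
The clause (¬east) is unit, so east = False.
The clause (calm) is unit, so calm = True.
That conflicts with the unit clause (¬calm).
Backtrack on mid: now try mid = False.
The clause (¬calm) is unit, so calm = False.
The clause (east) is unit, so east = True.
The clause (¬north) is unit, so north = False.
That conflicts with the unit clause (north).
Both values of mid lead to a conflict.
No assignment satisfies every clause.

No, unsatisfiable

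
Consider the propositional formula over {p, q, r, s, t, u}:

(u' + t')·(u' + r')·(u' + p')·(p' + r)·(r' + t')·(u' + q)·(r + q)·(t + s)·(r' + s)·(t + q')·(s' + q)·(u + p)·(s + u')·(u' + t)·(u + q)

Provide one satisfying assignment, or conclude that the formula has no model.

UNSATISFIABLE

Case u = 0:
(p) alone gives p = 1.
(r) alone gives r = 1.
(t') alone gives t = 0.
(s) alone gives s = 1.
(q') alone gives q = 0.
Now (q) is unsatisfied and unit — conflict.
So u must be the other value — set u = 1.
(t') alone gives t = 0.
Now (t) is unsatisfied and unit — conflict.
Either choice for u ends in contradiction.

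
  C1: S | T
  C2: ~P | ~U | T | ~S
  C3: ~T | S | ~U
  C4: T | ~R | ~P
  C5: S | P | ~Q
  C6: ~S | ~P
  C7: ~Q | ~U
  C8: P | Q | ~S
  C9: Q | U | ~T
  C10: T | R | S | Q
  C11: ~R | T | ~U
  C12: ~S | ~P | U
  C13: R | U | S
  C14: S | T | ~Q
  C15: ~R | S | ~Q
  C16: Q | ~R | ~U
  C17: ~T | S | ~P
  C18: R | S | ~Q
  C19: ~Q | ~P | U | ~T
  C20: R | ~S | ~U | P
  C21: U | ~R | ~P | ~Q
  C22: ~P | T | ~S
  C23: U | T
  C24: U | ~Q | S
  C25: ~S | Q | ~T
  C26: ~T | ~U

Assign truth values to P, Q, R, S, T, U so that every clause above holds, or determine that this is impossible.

Try S = 1.
Unit clause (~P) forces P = 0.
Unit clause (Q) forces Q = 1.
Unit clause (~U) forces U = 0.
Unit clause (T) forces T = 1.
Every clause is now satisfied; R is unconstrained.

P ↦ 0, Q ↦ 1, R ↦ 0, S ↦ 1, T ↦ 1, U ↦ 0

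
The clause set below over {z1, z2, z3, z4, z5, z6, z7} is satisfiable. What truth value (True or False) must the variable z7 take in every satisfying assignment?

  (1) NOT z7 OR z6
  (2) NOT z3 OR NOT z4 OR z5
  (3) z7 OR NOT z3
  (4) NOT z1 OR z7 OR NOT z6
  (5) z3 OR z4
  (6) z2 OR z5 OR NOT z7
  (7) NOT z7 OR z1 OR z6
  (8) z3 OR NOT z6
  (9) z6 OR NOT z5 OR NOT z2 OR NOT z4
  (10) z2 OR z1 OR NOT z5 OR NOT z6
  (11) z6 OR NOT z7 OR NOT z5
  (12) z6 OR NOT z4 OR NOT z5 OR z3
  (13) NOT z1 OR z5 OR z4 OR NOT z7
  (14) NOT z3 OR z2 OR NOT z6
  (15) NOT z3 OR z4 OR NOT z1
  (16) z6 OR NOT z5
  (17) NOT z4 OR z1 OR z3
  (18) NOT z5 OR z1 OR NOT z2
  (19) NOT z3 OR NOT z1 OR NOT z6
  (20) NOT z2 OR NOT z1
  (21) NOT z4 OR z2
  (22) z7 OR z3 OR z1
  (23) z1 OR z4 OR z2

True

Suppose z7 = false.
Unit clause (NOT z3) forces z3 = false.
Unit clause (z4) forces z4 = true.
Unit clause (NOT z6) forces z6 = false.
Unit clause (NOT z5) forces z5 = false.
Unit clause (z1) forces z1 = true.
Unit clause (NOT z2) forces z2 = false.
But (z2) is also a unit clause — contradiction.
So every satisfying assignment has z7 = True.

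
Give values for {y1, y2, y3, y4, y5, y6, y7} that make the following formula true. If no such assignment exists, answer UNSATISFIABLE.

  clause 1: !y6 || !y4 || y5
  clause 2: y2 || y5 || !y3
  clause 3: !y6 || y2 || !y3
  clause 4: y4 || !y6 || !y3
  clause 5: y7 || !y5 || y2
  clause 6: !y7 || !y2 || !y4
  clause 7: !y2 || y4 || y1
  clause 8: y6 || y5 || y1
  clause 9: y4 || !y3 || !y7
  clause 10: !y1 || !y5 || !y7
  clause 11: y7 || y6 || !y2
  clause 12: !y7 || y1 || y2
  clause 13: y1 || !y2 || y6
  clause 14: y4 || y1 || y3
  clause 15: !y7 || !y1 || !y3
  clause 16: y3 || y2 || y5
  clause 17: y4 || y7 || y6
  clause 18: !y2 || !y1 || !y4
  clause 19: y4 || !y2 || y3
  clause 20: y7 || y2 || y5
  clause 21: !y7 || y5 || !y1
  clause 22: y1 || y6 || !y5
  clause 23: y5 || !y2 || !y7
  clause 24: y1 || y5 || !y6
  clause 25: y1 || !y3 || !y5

y1 ↦ false; y2 ↦ true; y3 ↦ false; y4 ↦ true; y5 ↦ true; y6 ↦ true; y7 ↦ false

Suppose y6 = true.
Suppose y4 = true.
(y5) alone gives y5 = true.
Suppose y2 = true.
(!y7) alone gives y7 = false.
(!y1) alone gives y1 = false.
(!y3) alone gives y3 = false.
Every clause now holds.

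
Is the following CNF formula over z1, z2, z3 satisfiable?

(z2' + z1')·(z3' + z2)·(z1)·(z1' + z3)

(z1) alone gives z1 = 1.
(z2') alone gives z2 = 0.
(z3') alone gives z3 = 0.
But (z3) is also a unit clause — contradiction.
No assignment satisfies every clause.

No, unsatisfiable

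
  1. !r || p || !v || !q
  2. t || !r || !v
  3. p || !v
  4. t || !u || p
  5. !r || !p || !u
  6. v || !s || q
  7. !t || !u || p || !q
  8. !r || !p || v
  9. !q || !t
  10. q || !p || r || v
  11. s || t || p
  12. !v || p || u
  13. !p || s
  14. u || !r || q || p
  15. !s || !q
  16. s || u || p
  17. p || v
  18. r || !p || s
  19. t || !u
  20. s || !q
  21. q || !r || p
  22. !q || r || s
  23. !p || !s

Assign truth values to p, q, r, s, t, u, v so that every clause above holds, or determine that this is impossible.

Suppose p = true.
The clause (s) is unit, so s = true.
Now (!s) is unsatisfied and unit — conflict.
Undo p and try p = false.
The clause (!v) is unit, so v = false.
Now (v) is unsatisfied and unit — conflict.
Neither p = true nor p = false works.

UNSATISFIABLE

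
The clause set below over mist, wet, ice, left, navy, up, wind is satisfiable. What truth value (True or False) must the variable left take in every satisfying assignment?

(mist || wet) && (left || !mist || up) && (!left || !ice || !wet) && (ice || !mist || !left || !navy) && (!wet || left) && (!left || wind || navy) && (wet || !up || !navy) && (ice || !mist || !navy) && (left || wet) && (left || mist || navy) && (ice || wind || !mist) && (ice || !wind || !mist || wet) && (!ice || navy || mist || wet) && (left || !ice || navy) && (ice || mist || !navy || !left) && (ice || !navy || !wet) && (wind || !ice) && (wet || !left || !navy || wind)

True

Suppose left = false.
From the singleton clause (!wet), wet = false.
That conflicts with the unit clause (wet).
So every satisfying assignment has left = True.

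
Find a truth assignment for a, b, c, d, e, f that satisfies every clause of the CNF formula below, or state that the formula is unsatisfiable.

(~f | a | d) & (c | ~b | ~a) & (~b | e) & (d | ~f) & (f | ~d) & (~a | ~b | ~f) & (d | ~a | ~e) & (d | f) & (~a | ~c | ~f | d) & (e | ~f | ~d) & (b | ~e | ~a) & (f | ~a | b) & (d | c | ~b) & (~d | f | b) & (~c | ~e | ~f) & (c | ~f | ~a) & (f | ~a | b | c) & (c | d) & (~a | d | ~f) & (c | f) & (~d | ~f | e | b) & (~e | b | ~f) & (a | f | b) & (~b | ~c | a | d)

Suppose b = 1.
(e) alone gives e = 1.
Suppose c = 0.
(~a) alone gives a = 0.
(d) alone gives d = 1.
(f) alone gives f = 1.
This assignment satisfies each clause.

a: 0; b: 1; c: 0; d: 1; e: 1; f: 1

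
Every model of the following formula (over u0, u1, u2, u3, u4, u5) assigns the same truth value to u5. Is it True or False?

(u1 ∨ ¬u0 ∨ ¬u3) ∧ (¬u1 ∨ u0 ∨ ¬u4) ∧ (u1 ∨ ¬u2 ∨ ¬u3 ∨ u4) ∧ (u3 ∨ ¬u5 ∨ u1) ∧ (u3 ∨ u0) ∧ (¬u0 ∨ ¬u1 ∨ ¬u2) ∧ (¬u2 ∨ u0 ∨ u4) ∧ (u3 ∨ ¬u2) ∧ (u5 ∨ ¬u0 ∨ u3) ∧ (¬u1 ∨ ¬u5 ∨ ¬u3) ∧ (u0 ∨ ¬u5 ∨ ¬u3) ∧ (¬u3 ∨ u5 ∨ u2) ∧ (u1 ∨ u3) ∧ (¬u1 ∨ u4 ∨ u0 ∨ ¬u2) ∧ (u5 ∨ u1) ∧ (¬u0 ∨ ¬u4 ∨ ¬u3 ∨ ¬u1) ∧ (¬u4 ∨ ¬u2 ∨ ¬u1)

True

Suppose u5 = False.
From the singleton clause (u1), u1 = True.
Case u0 = True:
From the singleton clause (¬u2), u2 = False.
From the singleton clause (u3), u3 = True.
That conflicts with the unit clause (¬u3).
Undo u0 and try u0 = False.
From the singleton clause (¬u4), u4 = False.
From the singleton clause (u3), u3 = True.
From the singleton clause (¬u2), u2 = False.
That conflicts with the unit clause (u2).
Neither u0 = True nor u0 = False works.
So every satisfying assignment has u5 = True.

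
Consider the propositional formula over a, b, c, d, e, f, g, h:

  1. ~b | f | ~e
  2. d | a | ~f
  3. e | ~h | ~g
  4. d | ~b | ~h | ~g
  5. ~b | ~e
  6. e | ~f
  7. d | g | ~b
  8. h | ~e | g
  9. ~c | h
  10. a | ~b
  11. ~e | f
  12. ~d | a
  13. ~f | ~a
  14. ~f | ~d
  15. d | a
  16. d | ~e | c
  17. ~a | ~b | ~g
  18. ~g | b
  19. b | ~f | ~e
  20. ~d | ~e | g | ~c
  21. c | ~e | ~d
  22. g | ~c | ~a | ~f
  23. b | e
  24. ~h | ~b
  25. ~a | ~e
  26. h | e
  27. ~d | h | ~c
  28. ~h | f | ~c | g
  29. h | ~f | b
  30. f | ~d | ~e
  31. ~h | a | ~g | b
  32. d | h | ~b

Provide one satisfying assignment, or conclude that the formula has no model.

Branch on b: set b = 0.
From the singleton clause (~g), g = 0.
From the singleton clause (e), e = 1.
From the singleton clause (h), h = 1.
From the singleton clause (f), f = 1.
Now (~f) is unsatisfied and unit — conflict.
That branch fails; take b = 1 instead.
From the singleton clause (~e), e = 0.
From the singleton clause (~f), f = 0.
From the singleton clause (a), a = 1.
From the singleton clause (~g), g = 0.
From the singleton clause (d), d = 1.
From the singleton clause (~h), h = 0.
Now (h) is unsatisfied and unit — conflict.
Neither b = 1 nor b = 0 works.

UNSATISFIABLE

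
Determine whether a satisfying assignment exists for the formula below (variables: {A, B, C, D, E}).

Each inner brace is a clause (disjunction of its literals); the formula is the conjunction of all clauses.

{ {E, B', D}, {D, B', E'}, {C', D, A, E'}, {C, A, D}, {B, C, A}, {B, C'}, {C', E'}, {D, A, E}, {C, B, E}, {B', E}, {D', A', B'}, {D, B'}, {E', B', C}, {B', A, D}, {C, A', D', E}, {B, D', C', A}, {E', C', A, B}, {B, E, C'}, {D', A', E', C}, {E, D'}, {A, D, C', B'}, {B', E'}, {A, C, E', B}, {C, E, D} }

Suppose B = 0.
From the singleton clause (C'), C = 0.
From the singleton clause (A), A = 1.
From the singleton clause (E), E = 1.
From the singleton clause (D'), D = 0.
This assignment satisfies each clause.
A satisfying assignment: A=1, B=0, C=0, D=0, E=1.

Yes, satisfiable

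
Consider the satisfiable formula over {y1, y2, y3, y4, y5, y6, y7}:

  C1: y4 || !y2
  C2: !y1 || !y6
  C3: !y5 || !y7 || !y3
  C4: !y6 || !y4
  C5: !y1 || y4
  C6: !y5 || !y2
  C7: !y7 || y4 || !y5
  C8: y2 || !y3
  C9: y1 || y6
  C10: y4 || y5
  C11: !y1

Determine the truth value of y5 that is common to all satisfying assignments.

Suppose y5 = false.
The clause (y4) is unit, so y4 = true.
The clause (!y6) is unit, so y6 = false.
The clause (y1) is unit, so y1 = true.
Now (!y1) is unsatisfied and unit — conflict.
So every satisfying assignment has y5 = True.

True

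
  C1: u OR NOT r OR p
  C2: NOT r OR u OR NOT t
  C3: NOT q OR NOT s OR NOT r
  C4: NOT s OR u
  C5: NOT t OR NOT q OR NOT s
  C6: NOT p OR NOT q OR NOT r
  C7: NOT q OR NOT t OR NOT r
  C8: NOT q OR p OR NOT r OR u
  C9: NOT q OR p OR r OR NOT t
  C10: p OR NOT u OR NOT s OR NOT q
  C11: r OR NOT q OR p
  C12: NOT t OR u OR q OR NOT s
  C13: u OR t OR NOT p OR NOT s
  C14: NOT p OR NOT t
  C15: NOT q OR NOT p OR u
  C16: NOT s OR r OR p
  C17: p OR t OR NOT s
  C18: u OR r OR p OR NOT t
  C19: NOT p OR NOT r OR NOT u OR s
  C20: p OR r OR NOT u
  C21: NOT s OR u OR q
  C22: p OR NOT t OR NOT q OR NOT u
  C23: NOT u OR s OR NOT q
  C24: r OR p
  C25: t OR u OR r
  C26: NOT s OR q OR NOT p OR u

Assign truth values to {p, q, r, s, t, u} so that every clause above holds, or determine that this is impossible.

Case s = false:
Case p = true:
From the singleton clause (NOT t), t = false.
Case q = false:
Case r = true:
From the singleton clause (NOT u), u = false.
This assignment satisfies each clause.

p=true; q=false; r=true; s=false; t=false; u=false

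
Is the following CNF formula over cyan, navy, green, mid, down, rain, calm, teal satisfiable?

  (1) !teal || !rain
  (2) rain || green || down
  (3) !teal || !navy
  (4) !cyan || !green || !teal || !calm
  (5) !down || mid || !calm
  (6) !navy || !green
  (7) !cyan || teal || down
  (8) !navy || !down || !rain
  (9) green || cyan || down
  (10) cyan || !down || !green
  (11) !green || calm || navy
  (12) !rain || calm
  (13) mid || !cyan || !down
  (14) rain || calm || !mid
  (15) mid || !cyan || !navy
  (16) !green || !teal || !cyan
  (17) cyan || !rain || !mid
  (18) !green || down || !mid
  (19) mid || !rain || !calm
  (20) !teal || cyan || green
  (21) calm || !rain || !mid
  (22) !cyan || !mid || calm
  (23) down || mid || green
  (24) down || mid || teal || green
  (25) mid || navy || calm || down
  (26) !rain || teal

Try teal = false.
The clause (!rain) is unit, so rain = false.
Try green = false.
The clause (down) is unit, so down = true.
Try mid = true.
The clause (calm) is unit, so calm = true.
No clause remains; cyan, navy are free.
A satisfying assignment: cyan=false, navy=true, green=false, mid=true, down=true, rain=false, calm=true, teal=false.

Yes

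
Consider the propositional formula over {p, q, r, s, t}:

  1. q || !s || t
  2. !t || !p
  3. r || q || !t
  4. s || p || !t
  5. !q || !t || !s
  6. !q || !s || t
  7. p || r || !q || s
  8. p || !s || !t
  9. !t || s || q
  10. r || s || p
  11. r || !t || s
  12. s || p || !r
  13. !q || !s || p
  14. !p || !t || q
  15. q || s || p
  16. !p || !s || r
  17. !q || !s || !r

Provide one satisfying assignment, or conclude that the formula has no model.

Suppose t = false.
Suppose q = false.
From the singleton clause (!s), s = false.
From the singleton clause (p), p = true.
No clause remains; r is free.

p ↦ true; q ↦ false; r ↦ false; s ↦ false; t ↦ false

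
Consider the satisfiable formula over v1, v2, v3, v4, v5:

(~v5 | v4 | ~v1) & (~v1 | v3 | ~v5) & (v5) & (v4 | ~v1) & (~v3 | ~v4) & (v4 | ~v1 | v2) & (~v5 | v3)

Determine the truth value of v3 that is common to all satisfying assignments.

Suppose v3 = 0.
The clause (v5) is unit, so v5 = 1.
Now (~v5) is unsatisfied and unit — conflict.
So every satisfying assignment has v3 = True.

True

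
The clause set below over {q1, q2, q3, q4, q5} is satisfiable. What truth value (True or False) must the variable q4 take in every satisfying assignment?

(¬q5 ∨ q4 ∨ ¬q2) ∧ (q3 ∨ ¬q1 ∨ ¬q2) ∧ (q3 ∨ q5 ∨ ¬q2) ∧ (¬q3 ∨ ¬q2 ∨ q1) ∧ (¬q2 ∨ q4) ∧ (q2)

True

Suppose q4 = False.
The clause (¬q2) is unit, so q2 = False.
That conflicts with the unit clause (q2).
So every satisfying assignment has q4 = True.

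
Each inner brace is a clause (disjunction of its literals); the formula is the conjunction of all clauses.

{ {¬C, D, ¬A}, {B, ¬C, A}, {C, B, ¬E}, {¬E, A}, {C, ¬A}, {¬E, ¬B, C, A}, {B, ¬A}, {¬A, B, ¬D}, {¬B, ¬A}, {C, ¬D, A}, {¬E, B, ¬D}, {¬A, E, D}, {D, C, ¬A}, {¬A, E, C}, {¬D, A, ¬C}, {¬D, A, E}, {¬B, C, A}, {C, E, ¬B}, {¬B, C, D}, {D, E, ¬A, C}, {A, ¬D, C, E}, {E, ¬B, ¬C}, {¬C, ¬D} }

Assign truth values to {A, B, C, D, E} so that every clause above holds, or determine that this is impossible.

Try E = False.
Try C = False.
Unit clause (¬A) forces A = False.
Unit clause (¬D) forces D = False.
Unit clause (¬B) forces B = False.
Every clause now holds.

A=False; B=False; C=False; D=False; E=False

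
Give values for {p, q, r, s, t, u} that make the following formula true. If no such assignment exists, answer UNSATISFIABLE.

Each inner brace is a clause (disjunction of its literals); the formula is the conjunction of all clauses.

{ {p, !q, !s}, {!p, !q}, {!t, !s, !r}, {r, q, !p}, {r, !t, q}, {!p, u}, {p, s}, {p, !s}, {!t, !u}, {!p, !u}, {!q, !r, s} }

Try p = false.
The clause (s) is unit, so s = true.
That conflicts with the unit clause (!s).
So p must be the other value — set p = true.
The clause (!q) is unit, so q = false.
The clause (r) is unit, so r = true.
The clause (u) is unit, so u = true.
That conflicts with the unit clause (!u).
Both values of p lead to a conflict.

UNSATISFIABLE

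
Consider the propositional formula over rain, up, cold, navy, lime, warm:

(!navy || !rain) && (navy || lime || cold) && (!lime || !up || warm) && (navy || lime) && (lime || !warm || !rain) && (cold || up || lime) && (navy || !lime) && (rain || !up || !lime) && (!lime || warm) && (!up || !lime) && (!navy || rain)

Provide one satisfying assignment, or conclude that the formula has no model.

Case navy = false:
From the singleton clause (lime), lime = true.
But (!lime) is also a unit clause — contradiction.
Undo navy and try navy = true.
From the singleton clause (!rain), rain = false.
But (rain) is also a unit clause — contradiction.
Neither navy = true nor navy = false works.

UNSATISFIABLE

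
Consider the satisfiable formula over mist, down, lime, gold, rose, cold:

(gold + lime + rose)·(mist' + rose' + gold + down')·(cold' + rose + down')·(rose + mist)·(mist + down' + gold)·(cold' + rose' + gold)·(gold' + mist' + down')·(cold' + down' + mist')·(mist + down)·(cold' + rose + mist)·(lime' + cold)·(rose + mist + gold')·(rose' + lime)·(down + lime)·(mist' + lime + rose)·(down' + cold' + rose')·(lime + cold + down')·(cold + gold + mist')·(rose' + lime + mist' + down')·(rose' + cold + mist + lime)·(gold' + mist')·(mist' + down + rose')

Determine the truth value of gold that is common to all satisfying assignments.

False

Suppose gold = 1.
From the singleton clause (mist'), mist = 0.
From the singleton clause (rose), rose = 1.
From the singleton clause (down), down = 1.
From the singleton clause (lime), lime = 1.
From the singleton clause (cold), cold = 1.
But (cold') is also a unit clause — contradiction.
So every satisfying assignment has gold = False.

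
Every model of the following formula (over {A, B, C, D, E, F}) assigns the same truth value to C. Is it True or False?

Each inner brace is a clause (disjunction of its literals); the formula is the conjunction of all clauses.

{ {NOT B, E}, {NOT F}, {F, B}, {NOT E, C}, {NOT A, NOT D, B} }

Suppose C = false.
The clause (NOT F) is unit, so F = false.
The clause (B) is unit, so B = true.
The clause (E) is unit, so E = true.
Now (NOT E) is unsatisfied and unit — conflict.
So every satisfying assignment has C = True.

True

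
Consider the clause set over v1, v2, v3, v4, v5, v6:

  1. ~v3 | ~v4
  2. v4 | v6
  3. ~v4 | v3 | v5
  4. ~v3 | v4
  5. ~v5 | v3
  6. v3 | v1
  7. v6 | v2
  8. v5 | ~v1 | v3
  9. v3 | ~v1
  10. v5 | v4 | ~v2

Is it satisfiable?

Unsatisfiable

Branch on v3: set v3 = 0.
From the singleton clause (~v5), v5 = 0.
From the singleton clause (~v4), v4 = 0.
From the singleton clause (v6), v6 = 1.
From the singleton clause (v1), v1 = 1.
But (~v1) is also a unit clause — contradiction.
Backtrack on v3: now try v3 = 1.
From the singleton clause (~v4), v4 = 0.
But (v4) is also a unit clause — contradiction.
Both values of v3 lead to a conflict.
No assignment satisfies every clause.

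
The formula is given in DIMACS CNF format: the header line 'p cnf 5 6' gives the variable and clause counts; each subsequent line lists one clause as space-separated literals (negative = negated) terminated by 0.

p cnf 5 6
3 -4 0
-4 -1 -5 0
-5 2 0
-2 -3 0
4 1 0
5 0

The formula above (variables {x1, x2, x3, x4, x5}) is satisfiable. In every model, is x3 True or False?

Suppose x3 = True.
(¬x2) alone gives x2 = False.
(¬x5) alone gives x5 = False.
Now (x5) is unsatisfied and unit — conflict.
So every satisfying assignment has x3 = False.

False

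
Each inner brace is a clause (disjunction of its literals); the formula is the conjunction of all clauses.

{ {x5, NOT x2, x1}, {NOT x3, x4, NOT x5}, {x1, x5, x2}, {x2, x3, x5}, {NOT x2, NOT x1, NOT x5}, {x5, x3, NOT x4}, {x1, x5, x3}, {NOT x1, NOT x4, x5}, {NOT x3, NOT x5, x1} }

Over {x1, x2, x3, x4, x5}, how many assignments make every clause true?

There are 2^5 = 32 truth assignments over (x1, x2, x3, x4, x5).
Split on x2. With x2 = true, the clauses containing x2 are satisfied and NOT x2 drops from the rest; 4 of the 2^4 = 16 assignments to the other variables satisfy what remains.
With x2 = false, by the same count on the reduced clause set, 6 assignments work.
(One model: x1=F, x2=F, x3=F, x4=F, x5=T.)
Total: 4 + 6 = 10.

10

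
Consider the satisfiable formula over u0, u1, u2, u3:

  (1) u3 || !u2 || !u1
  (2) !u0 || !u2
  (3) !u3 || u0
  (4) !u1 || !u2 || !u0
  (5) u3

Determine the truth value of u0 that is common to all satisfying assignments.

Suppose u0 = false.
The clause (!u3) is unit, so u3 = false.
But (u3) is also a unit clause — contradiction.
So every satisfying assignment has u0 = True.

True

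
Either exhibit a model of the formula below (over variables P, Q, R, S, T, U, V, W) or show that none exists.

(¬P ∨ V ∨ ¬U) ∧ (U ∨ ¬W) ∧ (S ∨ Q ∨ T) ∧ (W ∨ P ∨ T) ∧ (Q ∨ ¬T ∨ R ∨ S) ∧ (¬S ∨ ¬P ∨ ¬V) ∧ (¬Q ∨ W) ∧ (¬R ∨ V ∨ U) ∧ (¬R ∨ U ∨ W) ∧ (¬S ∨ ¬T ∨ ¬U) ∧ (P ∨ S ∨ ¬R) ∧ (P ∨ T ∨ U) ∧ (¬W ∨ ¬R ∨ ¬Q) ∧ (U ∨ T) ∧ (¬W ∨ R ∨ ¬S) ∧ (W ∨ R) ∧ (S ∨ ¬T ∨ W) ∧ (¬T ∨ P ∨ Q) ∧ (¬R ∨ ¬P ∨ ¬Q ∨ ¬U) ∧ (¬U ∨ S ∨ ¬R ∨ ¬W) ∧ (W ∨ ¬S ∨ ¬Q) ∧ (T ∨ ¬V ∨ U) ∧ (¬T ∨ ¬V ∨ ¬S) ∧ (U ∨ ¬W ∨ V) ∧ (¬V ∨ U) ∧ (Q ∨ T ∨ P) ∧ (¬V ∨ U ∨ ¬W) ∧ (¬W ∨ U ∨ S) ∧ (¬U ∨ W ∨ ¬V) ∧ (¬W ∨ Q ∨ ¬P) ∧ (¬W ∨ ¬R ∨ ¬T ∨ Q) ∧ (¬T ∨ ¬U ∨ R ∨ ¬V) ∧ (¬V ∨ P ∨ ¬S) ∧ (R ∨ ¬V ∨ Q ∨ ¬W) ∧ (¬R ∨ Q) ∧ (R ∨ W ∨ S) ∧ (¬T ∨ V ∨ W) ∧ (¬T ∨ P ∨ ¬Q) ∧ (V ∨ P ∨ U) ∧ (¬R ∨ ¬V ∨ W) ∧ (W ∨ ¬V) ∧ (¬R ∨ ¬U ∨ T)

Case U = True:
Case P = False:
Case W = True:
Case S = False:
(¬R) alone gives R = False.
Case Q = True:
(¬T) alone gives T = False.
No clause remains; V is free.

P: False,  Q: True,  R: False,  S: False,  T: False,  U: True,  V: False,  W: True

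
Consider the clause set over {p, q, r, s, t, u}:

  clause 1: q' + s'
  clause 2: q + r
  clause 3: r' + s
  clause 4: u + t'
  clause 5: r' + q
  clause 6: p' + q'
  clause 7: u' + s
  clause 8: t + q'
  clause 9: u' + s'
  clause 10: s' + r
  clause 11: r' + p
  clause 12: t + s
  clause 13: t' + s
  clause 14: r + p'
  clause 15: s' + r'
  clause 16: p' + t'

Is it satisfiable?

Suppose q = 0.
The clause (r) is unit, so r = 1.
That conflicts with the unit clause (r').
Backtrack on q: now try q = 1.
The clause (s') is unit, so s = 0.
The clause (r') is unit, so r = 0.
The clause (p') is unit, so p = 0.
The clause (u') is unit, so u = 0.
The clause (t') is unit, so t = 0.
That conflicts with the unit clause (t).
Neither q = 1 nor q = 0 works.
No assignment satisfies every clause.

Unsatisfiable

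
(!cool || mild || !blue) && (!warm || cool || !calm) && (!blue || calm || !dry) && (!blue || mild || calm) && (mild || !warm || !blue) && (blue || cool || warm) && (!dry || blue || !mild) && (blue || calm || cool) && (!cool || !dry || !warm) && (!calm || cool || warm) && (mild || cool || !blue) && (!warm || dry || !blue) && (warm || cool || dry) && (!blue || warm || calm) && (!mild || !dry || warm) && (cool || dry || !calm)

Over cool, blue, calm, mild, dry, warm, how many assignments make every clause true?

11

There are 2^6 = 64 truth assignments over (cool, blue, calm, mild, dry, warm).
Split on cool. With cool = true, the clauses containing cool are satisfied and !cool drops from the rest; 11 of the 2^5 = 32 assignments to the other variables satisfy what remains.
With cool = false, by the same count on the reduced clause set, 0 assignments work.
Total: 11 + 0 = 11.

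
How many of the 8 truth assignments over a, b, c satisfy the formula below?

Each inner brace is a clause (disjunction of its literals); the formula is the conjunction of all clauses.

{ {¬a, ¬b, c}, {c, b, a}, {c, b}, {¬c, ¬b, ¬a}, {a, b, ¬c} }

There are 2^3 = 8 truth assignments over (a, b, c).
Split on b. With b = True, the clauses containing b are satisfied and ¬b drops from the rest; 2 of the 2^2 = 4 assignments to the other variables satisfy what remains.
With b = False, by the same count on the reduced clause set, 1 assignment works.
(One model: a=F, b=T, c=F.)
Total: 2 + 1 = 3.

3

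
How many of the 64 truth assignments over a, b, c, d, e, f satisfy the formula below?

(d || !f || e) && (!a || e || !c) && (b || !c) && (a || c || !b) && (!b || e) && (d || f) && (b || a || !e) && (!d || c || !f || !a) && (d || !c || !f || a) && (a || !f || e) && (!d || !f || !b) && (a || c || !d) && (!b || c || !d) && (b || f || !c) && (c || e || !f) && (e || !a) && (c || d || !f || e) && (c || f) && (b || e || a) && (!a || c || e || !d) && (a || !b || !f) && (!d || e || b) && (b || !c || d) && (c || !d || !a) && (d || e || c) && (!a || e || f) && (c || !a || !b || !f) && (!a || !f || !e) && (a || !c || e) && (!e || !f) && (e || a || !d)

There are 2^6 = 64 truth assignments over (a, b, c, d, e, f).
Split on b. With b = true, the clauses containing b are satisfied and !b drops from the rest; 2 of the 2^5 = 32 assignments to the other variables satisfy what remains.
With b = false, by the same count on the reduced clause set, 0 assignments work.
Total: 2 + 0 = 2.

2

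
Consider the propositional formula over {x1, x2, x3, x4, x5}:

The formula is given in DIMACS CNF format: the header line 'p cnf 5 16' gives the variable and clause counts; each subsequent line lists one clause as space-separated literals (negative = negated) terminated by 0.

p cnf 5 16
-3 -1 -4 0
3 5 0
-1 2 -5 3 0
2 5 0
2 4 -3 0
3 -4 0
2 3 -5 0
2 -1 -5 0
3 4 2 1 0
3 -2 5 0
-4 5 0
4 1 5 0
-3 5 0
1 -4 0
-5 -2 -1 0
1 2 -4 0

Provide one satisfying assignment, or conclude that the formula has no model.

Suppose x3 = False.
From the singleton clause (x5), x5 = True.
From the singleton clause (¬x4), x4 = False.
From the singleton clause (x2), x2 = True.
From the singleton clause (¬x1), x1 = False.
This assignment satisfies each clause.

x1 ↦ False; x2 ↦ True; x3 ↦ False; x4 ↦ False; x5 ↦ True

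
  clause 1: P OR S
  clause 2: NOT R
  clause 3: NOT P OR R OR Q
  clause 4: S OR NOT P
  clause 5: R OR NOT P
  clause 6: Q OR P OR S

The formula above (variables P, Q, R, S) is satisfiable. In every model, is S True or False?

Suppose S = false.
From the singleton clause (P), P = true.
But (NOT P) is also a unit clause — contradiction.
So every satisfying assignment has S = True.

True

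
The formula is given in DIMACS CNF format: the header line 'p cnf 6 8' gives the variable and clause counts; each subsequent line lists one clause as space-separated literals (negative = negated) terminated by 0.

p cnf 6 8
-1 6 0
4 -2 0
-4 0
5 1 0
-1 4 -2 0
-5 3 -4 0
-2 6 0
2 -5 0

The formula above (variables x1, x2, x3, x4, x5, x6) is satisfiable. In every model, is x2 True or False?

False

Suppose x2 = True.
Unit clause (x4) forces x4 = True.
Now (¬x4) is unsatisfied and unit — conflict.
So every satisfying assignment has x2 = False.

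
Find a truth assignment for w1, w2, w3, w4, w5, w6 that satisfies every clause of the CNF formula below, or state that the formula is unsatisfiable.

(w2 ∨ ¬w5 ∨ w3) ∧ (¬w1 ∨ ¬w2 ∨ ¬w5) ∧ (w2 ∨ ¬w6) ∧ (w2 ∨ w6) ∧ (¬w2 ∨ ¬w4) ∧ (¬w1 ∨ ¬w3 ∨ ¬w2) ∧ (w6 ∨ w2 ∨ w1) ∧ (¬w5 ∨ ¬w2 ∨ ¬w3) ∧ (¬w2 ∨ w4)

UNSATISFIABLE

Branch on w2: set w2 = True.
Unit clause (¬w4) forces w4 = False.
Now (w4) is unsatisfied and unit — conflict.
So w2 must be the other value — set w2 = False.
Unit clause (¬w6) forces w6 = False.
Now (w6) is unsatisfied and unit — conflict.
Either choice for w2 ends in contradiction.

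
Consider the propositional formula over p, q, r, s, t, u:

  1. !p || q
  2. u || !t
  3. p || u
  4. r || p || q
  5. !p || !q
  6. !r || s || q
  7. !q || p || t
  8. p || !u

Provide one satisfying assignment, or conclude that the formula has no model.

Try p = false.
(u) alone gives u = true.
But (!u) is also a unit clause — contradiction.
So p must be the other value — set p = true.
(q) alone gives q = true.
But (!q) is also a unit clause — contradiction.
Neither p = true nor p = false works.

UNSATISFIABLE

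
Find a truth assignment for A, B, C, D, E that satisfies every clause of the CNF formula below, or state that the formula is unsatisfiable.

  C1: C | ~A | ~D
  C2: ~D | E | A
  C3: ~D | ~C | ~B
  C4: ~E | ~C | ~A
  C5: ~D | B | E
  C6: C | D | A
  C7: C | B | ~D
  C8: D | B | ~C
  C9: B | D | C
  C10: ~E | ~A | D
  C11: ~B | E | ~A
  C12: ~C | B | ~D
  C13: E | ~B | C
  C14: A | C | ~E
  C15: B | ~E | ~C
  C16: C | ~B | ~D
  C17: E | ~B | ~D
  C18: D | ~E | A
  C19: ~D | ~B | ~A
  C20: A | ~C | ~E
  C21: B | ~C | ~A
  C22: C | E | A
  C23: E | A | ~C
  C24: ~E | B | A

UNSATISFIABLE

Try C = 1.
Try D = 0.
From the singleton clause (B), B = 1.
Try E = 0.
From the singleton clause (~A), A = 0.
That conflicts with the unit clause (A).
That branch fails; take E = 1 instead.
From the singleton clause (~A), A = 0.
That conflicts with the unit clause (A).
Either choice for E ends in contradiction.
That branch fails; take D = 1 instead.
From the singleton clause (~B), B = 0.
That conflicts with the unit clause (B).
Either choice for D ends in contradiction.
That branch fails; take C = 0 instead.
Try A = 0.
From the singleton clause (D), D = 1.
From the singleton clause (E), E = 1.
That conflicts with the unit clause (~E).
That branch fails; take A = 1 instead.
From the singleton clause (~D), D = 0.
From the singleton clause (B), B = 1.
From the singleton clause (~E), E = 0.
That conflicts with the unit clause (E).
Either choice for A ends in contradiction.
Either choice for C ends in contradiction.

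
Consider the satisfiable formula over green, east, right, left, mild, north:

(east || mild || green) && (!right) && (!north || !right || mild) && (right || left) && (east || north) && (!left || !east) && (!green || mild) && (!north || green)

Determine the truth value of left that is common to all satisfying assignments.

True

Suppose left = false.
From the singleton clause (!right), right = false.
Now (right) is unsatisfied and unit — conflict.
So every satisfying assignment has left = True.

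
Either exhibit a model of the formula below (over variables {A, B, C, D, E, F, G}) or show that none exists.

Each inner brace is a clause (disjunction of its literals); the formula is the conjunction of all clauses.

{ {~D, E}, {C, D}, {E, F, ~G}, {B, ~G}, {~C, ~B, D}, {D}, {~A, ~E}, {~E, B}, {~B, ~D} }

From the singleton clause (D), D = 1.
From the singleton clause (E), E = 1.
From the singleton clause (~A), A = 0.
From the singleton clause (B), B = 1.
But (~B) is also a unit clause — contradiction.

UNSATISFIABLE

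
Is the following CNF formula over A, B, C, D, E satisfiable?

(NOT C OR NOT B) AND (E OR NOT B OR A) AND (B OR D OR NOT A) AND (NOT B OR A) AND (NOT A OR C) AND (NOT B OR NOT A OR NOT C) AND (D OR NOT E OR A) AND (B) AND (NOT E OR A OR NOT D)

No, unsatisfiable

From the singleton clause (B), B = true.
From the singleton clause (NOT C), C = false.
From the singleton clause (A), A = true.
That conflicts with the unit clause (NOT A).
No assignment satisfies every clause.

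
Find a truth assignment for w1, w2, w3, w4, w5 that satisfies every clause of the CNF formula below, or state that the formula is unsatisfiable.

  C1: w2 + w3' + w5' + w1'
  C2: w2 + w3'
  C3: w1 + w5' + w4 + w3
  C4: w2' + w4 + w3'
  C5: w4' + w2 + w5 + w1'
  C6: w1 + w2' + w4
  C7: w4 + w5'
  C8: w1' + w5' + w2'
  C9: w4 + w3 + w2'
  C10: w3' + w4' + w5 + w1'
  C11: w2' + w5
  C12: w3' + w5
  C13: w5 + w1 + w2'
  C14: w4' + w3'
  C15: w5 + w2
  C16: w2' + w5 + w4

w1 ↦ 0,  w2 ↦ 0,  w3 ↦ 0,  w4 ↦ 1,  w5 ↦ 1

Suppose w2 = 0.
Unit clause (w3') forces w3 = 0.
Unit clause (w5) forces w5 = 1.
Unit clause (w4) forces w4 = 1.
Every clause is now satisfied; w1 is unconstrained.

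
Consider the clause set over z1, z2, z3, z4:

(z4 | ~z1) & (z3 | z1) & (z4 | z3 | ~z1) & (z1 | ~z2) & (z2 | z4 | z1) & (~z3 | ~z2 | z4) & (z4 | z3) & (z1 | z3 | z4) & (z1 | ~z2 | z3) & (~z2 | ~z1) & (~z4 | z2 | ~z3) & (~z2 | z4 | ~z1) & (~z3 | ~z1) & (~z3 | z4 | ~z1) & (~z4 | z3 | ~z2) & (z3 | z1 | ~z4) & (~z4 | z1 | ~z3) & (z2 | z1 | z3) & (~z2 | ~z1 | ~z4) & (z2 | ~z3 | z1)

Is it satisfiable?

Yes, satisfiable

Branch on z4: set z4 = 1.
Branch on z3: set z3 = 0.
(z1) alone gives z1 = 1.
(~z2) alone gives z2 = 0.
This assignment satisfies each clause.
A satisfying assignment: z1=1,  z2=0,  z3=0,  z4=1.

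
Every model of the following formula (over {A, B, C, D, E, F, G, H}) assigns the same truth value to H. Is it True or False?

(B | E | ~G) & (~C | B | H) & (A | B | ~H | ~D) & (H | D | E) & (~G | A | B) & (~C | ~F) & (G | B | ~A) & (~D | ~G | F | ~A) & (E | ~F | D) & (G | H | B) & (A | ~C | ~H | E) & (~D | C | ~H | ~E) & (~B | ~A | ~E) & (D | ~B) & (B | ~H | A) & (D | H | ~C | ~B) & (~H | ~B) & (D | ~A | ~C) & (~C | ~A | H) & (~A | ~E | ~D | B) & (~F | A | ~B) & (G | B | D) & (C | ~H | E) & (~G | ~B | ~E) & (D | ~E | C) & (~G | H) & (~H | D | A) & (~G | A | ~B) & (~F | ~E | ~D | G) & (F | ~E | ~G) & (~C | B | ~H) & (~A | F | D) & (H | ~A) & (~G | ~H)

Suppose H = 1.
(~B) alone gives B = 0.
(A) alone gives A = 1.
(G) alone gives G = 1.
That conflicts with the unit clause (~G).
So every satisfying assignment has H = False.

False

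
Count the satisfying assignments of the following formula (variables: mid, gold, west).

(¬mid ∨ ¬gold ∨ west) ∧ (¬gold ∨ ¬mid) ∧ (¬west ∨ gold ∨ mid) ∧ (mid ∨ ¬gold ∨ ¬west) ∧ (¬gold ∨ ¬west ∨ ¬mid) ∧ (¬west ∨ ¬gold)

4

There are 2^3 = 8 truth assignments over (mid, gold, west).
Check each against the 6 clauses (columns in the order mid, gold, west):
  F F F  ✓ satisfies all
  F F T  ✗ fails (¬west ∨ gold ∨ mid)
  F T F  ✓ satisfies all
  F T T  ✗ fails (mid ∨ ¬gold ∨ ¬west)
  T F F  ✓ satisfies all
  T F T  ✓ satisfies all
  T T F  ✗ fails (¬mid ∨ ¬gold ∨ west)
  T T T  ✗ fails (¬gold ∨ ¬mid)
4 of the 8 rows are models.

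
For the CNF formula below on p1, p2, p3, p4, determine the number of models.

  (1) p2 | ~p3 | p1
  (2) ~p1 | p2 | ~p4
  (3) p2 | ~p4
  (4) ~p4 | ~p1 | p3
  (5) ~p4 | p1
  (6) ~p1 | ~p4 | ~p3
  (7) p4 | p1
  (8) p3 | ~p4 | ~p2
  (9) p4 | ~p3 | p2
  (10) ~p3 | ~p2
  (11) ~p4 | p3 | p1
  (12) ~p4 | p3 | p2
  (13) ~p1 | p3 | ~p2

1

There are 2^4 = 16 truth assignments over (p1, p2, p3, p4).
Split on p3. With p3 = 1, the clauses containing p3 are satisfied and ~p3 drops from the rest; 0 of the 2^3 = 8 assignments to the other variables satisfy what remains.
With p3 = 0, by the same count on the reduced clause set, 1 assignment works.
(One model: p1=T, p2=F, p3=F, p4=F.)
Total: 0 + 1 = 1.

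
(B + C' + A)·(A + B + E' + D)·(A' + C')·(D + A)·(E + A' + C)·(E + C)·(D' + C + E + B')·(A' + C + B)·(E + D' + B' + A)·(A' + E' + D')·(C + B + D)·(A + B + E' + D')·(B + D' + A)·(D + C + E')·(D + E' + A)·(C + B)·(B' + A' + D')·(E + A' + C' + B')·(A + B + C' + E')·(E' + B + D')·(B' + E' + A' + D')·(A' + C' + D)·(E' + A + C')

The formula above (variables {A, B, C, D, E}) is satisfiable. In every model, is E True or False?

Suppose E = 0.
(C) alone gives C = 1.
(A') alone gives A = 0.
(B) alone gives B = 1.
(D) alone gives D = 1.
But (D') is also a unit clause — contradiction.
So every satisfying assignment has E = True.

True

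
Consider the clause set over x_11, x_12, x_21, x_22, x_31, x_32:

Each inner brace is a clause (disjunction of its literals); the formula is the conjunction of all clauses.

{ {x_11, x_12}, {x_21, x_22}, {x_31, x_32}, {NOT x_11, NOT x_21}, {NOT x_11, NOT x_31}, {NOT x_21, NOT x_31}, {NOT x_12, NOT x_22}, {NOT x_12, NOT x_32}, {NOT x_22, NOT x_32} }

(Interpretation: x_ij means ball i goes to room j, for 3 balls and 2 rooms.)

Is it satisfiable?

Unsatisfiable

Try x_11 = true.
From the singleton clause (NOT x_21), x_21 = false.
From the singleton clause (x_22), x_22 = true.
From the singleton clause (NOT x_31), x_31 = false.
From the singleton clause (x_32), x_32 = true.
Now (NOT x_32) is unsatisfied and unit — conflict.
Backtrack on x_11: now try x_11 = false.
From the singleton clause (x_12), x_12 = true.
From the singleton clause (NOT x_22), x_22 = false.
From the singleton clause (x_21), x_21 = true.
From the singleton clause (NOT x_31), x_31 = false.
From the singleton clause (x_32), x_32 = true.
Now (NOT x_32) is unsatisfied and unit — conflict.
Both values of x_11 lead to a conflict.
No assignment satisfies every clause.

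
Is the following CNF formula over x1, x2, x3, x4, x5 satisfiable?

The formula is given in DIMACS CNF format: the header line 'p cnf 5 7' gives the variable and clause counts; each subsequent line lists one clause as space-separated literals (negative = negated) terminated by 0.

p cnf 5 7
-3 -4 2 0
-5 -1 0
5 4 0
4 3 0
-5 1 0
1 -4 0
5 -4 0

Unsatisfiable

Branch on x5: set x5 = False.
The clause (x4) is unit, so x4 = True.
But (¬x4) is also a unit clause — contradiction.
Backtrack on x5: now try x5 = True.
The clause (¬x1) is unit, so x1 = False.
But (x1) is also a unit clause — contradiction.
Neither x5 = True nor x5 = False works.
No assignment satisfies every clause.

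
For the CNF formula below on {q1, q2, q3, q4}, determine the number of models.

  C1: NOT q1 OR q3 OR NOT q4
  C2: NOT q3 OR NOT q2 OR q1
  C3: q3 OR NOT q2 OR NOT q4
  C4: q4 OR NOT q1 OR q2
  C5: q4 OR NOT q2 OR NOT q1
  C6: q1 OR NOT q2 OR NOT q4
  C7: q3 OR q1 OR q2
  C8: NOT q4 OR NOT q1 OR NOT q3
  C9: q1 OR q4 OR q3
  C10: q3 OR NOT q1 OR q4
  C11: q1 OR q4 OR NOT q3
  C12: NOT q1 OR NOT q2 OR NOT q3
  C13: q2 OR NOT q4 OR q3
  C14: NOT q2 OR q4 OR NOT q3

There are 2^4 = 16 truth assignments over (q1, q2, q3, q4).
Check each against the 14 clauses (columns in the order q1, q2, q3, q4):
  F F F F  ✗ fails (q3 OR q1 OR q2)
  F F F T  ✗ fails (q3 OR q1 OR q2)
  F F T F  ✗ fails (q1 OR q4 OR NOT q3)
  F F T T  ✓ satisfies all
  F T F F  ✗ fails (q1 OR q4 OR q3)
  F T F T  ✗ fails (q3 OR NOT q2 OR NOT q4)
  F T T F  ✗ fails (NOT q3 OR NOT q2 OR q1)
  F T T T  ✗ fails (NOT q3 OR NOT q2 OR q1)
  T F F F  ✗ fails (q4 OR NOT q1 OR q2)
  T F F T  ✗ fails (NOT q1 OR q3 OR NOT q4)
  T F T F  ✗ fails (q4 OR NOT q1 OR q2)
  T F T T  ✗ fails (NOT q4 OR NOT q1 OR NOT q3)
  T T F F  ✗ fails (q4 OR NOT q2 OR NOT q1)
  T T F T  ✗ fails (NOT q1 OR q3 OR NOT q4)
  T T T F  ✗ fails (q4 OR NOT q2 OR NOT q1)
  T T T T  ✗ fails (NOT q4 OR NOT q1 OR NOT q3)
1 of the 16 rows is a model.

1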